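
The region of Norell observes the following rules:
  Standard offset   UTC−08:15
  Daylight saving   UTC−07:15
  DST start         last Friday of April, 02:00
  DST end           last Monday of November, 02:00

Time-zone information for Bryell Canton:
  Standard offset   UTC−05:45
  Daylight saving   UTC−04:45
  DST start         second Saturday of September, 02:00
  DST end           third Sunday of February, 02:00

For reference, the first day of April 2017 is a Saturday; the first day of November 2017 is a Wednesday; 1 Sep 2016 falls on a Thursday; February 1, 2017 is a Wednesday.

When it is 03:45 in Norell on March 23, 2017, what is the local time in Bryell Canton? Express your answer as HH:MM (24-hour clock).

06:15

1 April 2017 is a Saturday, so Fridays fall on 7, 14, 21, 28; the last is April 28.
1 November 2017 is a Wednesday, so Mondays fall on 6, 13, 20, 27; the last is November 27.
Daylight saving runs 28 April – 27 November; March 23, 2017 is outside that window, so Norell is on standard time at UTC−08:15.
03:45 Norell + 8h15m = 12:00 UTC.
1 September 2016 is a Thursday, so the first Saturday is September 3 and the second is September 10.
1 February 2017 is a Wednesday, so the first Sunday is February 5 and the third is February 19.
At the standard offset (UTC−05:45), 12:00 UTC − 5h45m = 06:15 Bryell Canton standard time.
The standard-time date in Bryell Canton, March 23, 2017, does not fall between 10 September 2016 and 19 February 2017, so daylight saving is not in effect and Bryell Canton is at UTC−05:45.
12:00 UTC − 5h45m = 06:15 Bryell Canton.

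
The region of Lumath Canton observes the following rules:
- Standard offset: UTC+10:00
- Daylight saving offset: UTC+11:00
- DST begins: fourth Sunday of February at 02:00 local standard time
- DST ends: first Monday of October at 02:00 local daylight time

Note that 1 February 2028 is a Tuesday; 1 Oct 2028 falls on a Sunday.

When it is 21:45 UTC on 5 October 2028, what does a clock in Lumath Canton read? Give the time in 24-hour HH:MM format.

1 February 2028 is a Tuesday, so the first Sunday is February 6 and the fourth is February 27.
1 October 2028 is a Sunday, so the first Monday is October 2.
At the standard offset (UTC+10:00), 21:45 UTC + 10h = 07:45 Lumath Canton standard time (rolling into the next day, 6 October 2028).
The standard-time date in Lumath Canton, 6 October 2028, does not fall between 27 February and 2 October, so daylight saving is not in effect and Lumath Canton is at UTC+10:00.
21:45 UTC + 10h = 07:45 local (rolling into the next day, 6 October 2028).

07:45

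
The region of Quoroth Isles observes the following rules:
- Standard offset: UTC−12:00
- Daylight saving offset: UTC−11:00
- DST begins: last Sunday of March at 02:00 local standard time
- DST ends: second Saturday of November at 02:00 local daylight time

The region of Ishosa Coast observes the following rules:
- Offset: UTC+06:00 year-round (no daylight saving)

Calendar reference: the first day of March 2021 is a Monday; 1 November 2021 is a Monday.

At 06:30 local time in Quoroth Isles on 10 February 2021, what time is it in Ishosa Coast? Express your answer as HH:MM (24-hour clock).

00:30

1 March 2021 is a Monday, so Sundays fall on 7, 14, 21, 28; the last is March 28.
1 November 2021 is a Monday, so the first Saturday is November 6 and the second is November 13.
10 February 2021 does not fall between 28 March and 13 November, so daylight saving is not in effect and Quoroth Isles is at UTC−12:00.
06:30 Quoroth Isles + 12h = 18:30 UTC.
Ishosa Coast stays on UTC+06:00 all year.
18:30 UTC + 6h = 00:30 Ishosa Coast (rolling into the next day, 11 February 2021).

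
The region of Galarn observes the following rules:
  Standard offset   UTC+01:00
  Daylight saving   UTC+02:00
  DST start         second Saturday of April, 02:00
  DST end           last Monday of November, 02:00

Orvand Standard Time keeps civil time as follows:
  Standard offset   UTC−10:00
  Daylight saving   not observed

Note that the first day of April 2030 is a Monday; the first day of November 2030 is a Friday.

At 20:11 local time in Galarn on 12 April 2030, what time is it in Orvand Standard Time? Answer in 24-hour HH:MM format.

1 April 2030 is a Monday, so the first Saturday is April 6 and the second is April 13.
1 November 2030 is a Friday, so Mondays fall on 4, 11, 18, 25; the last is November 25.
12 April 2030 is outside the daylight-saving period (13 April – 25 November), so Galarn is on standard time, UTC+01:00.
20:11 Galarn − 1h = 19:11 UTC.
Orvand Standard Time stays on UTC−10:00 all year.
19:11 UTC − 10h = 09:11 Orvand Standard Time.

09:11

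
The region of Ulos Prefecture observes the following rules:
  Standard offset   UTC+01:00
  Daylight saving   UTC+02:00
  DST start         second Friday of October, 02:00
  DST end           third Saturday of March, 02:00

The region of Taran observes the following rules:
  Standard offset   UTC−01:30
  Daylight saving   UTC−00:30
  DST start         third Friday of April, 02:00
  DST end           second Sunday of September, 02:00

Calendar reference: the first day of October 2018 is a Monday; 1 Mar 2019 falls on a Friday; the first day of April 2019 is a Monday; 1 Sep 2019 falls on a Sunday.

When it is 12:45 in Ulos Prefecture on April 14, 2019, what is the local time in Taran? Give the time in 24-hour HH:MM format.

1 October 2018 is a Monday, so the first Friday is October 5 and the second is October 12.
1 March 2019 is a Friday, so the first Saturday is March 2 and the third is March 16.
Daylight saving runs 12 October 2018 – 16 March 2019; April 14, 2019 is outside that window, so Ulos Prefecture is on standard time at UTC+01:00.
12:45 Ulos Prefecture − 1h = 11:45 UTC.
1 April 2019 is a Monday, so the first Friday is April 5 and the third is April 19.
1 September 2019 is a Sunday, so the first Sunday is September 1 and the second is September 8.
At the standard offset (UTC−01:30), 11:45 UTC − 1h30m = 10:15 Taran standard time.
Daylight saving runs 19 April – 8 September; the standard-time date in Taran, April 14, 2019, is outside that window, so Taran is on standard time at UTC−01:30.
11:45 UTC − 1h30m = 10:15 Taran.

10:15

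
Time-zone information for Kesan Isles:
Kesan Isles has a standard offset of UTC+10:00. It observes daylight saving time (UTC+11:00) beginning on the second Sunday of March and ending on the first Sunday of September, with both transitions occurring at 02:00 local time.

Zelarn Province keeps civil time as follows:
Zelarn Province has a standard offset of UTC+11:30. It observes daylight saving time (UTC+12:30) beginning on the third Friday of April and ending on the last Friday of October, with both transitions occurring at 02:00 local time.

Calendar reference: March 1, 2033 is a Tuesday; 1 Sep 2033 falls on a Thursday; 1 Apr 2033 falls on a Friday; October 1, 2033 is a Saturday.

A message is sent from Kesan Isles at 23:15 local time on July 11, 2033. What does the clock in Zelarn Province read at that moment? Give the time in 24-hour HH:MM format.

00:45

1 March 2033 is a Tuesday, so the first Sunday is March 6 and the second is March 13.
1 September 2033 is a Thursday, so the first Sunday is September 4.
July 11, 2033 lies within the daylight-saving period (13 March – 4 September), so Kesan Isles is on daylight time, UTC+11:00.
23:15 Kesan Isles − 11h = 12:15 UTC.
1 April 2033 is a Friday, so the first Friday is April 1 and the third is April 15.
1 October 2033 is a Saturday, so Fridays fall on 7, 14, 21, 28; the last is October 28.
At the standard offset (UTC+11:30), 12:15 UTC + 11h30m = 23:45 Zelarn Province standard time.
The standard-time date in Zelarn Province, July 11, 2033, falls between 15 April and 28 October, so daylight saving is in effect and Zelarn Province is at UTC+12:30.
12:15 UTC + 12h30m = 00:45 Zelarn Province (rolling into the next day, 12 July 2033).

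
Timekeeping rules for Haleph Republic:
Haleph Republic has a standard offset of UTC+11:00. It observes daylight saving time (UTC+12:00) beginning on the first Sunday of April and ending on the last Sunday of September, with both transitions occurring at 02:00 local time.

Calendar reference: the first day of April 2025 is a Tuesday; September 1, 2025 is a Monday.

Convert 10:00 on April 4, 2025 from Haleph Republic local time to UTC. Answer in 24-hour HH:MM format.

1 April 2025 is a Tuesday, so the first Sunday is April 6.
1 September 2025 is a Monday, so Sundays fall on 7, 14, 21, 28; the last is September 28.
April 4, 2025 is outside the daylight-saving period (6 April – 28 September), so Haleph Republic is on standard time, UTC+11:00.
10:00 local − 11h = 23:00 UTC (rolling into the previous day, 3 April 2025).

23:00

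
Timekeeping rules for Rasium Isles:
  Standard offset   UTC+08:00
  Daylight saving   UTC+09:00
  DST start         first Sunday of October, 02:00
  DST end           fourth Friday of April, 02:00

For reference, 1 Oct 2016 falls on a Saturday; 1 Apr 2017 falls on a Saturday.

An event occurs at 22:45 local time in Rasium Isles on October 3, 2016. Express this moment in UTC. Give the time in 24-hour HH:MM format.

13:45

1 October 2016 is a Saturday, so the first Sunday is October 2.
1 April 2017 is a Saturday, so the first Friday is April 7 and the fourth is April 28.
October 3, 2016 lies within the daylight-saving period (2 October 2016 – 28 April 2017), so Rasium Isles is on daylight time, UTC+09:00.
22:45 local − 9h = 13:45 UTC.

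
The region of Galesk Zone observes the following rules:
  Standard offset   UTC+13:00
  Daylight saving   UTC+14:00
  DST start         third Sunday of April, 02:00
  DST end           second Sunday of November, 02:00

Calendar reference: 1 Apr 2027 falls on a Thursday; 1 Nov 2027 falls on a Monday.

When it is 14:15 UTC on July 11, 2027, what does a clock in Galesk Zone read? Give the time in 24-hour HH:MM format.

04:15

1 April 2027 is a Thursday, so the first Sunday is April 4 and the third is April 18.
1 November 2027 is a Monday, so the first Sunday is November 7 and the second is November 14.
At the standard offset (UTC+13:00), 14:15 UTC + 13h = 03:15 Galesk Zone standard time (rolling into the next day, 12 July 2027).
The standard-time date in Galesk Zone, July 12, 2027, falls between 18 April and 14 November, so daylight saving is in effect and Galesk Zone is at UTC+14:00.
14:15 UTC + 14h = 04:15 local (rolling into the next day, 12 July 2027).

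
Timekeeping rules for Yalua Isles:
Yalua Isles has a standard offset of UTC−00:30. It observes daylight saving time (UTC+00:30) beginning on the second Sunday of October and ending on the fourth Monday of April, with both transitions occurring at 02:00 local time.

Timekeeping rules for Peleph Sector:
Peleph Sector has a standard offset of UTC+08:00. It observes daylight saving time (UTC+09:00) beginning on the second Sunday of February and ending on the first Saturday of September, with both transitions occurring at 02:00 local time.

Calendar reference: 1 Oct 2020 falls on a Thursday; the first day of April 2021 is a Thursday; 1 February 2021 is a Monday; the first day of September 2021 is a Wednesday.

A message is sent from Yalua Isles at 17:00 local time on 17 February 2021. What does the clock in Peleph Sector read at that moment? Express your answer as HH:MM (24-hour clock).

01:30

1 October 2020 is a Thursday, so the first Sunday is October 4 and the second is October 11.
1 April 2021 is a Thursday, so the first Monday is April 5 and the fourth is April 26.
17 February 2021 falls between 11 October 2020 and 26 April 2021, so daylight saving is in effect and Yalua Isles is at UTC+00:30.
17:00 Yalua Isles − 0h30m = 16:30 UTC.
1 February 2021 is a Monday, so the first Sunday is February 7 and the second is February 14.
1 September 2021 is a Wednesday, so the first Saturday is September 4.
At the standard offset (UTC+08:00), 16:30 UTC + 8h = 00:30 Peleph Sector standard time (rolling into the next day, 18 February 2021).
The standard-time date in Peleph Sector, 18 February 2021, lies within the daylight-saving period (14 February – 4 September), so Peleph Sector is on daylight time, UTC+09:00.
16:30 UTC + 9h = 01:30 Peleph Sector (rolling into the next day, 18 February 2021).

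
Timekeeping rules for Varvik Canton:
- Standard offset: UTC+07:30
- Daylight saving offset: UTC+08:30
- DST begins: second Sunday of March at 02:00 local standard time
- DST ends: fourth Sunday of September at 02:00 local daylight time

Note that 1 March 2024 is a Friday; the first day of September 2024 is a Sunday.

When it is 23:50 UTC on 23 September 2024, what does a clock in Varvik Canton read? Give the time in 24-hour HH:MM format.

07:20

1 March 2024 is a Friday, so the first Sunday is March 3 and the second is March 10.
1 September 2024 is a Sunday, so the first Sunday is September 1 and the fourth is September 22.
At the standard offset (UTC+07:30), 23:50 UTC + 7h30m = 07:20 Varvik Canton standard time (rolling into the next day, 24 September 2024).
The standard-time date in Varvik Canton, 24 September 2024, is outside the daylight-saving period (10 March – 22 September), so Varvik Canton is on standard time, UTC+07:30.
23:50 UTC + 7h30m = 07:20 local (rolling into the next day, 24 September 2024).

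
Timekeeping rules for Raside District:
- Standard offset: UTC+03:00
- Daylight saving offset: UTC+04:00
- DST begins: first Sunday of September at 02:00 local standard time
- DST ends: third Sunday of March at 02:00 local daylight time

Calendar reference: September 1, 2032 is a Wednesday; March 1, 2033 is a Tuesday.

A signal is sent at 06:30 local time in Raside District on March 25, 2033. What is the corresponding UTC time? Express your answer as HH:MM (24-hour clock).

1 September 2032 is a Wednesday, so the first Sunday is September 5.
1 March 2033 is a Tuesday, so the first Sunday is March 6 and the third is March 20.
Daylight saving runs 5 September 2032 – 20 March 2033; March 25, 2033 is outside that window, so Raside District is on standard time at UTC+03:00.
06:30 local − 3h = 03:30 UTC.

03:30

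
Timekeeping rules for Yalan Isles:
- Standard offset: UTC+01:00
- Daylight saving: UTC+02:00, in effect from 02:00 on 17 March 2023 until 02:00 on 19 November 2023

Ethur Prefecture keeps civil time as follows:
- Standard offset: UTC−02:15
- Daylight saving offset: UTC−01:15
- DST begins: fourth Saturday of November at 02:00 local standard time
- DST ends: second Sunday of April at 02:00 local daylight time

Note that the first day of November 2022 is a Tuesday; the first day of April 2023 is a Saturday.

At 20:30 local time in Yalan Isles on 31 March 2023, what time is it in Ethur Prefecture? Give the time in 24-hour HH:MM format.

31 March 2023 falls between 17 March and 19 November, so daylight saving is in effect and Yalan Isles is at UTC+02:00.
20:30 Yalan Isles − 2h = 18:30 UTC.
1 November 2022 is a Tuesday, so the first Saturday is November 5 and the fourth is November 26.
1 April 2023 is a Saturday, so the first Sunday is April 2 and the second is April 9.
At the standard offset (UTC−02:15), 18:30 UTC − 2h15m = 16:15 Ethur Prefecture standard time.
The standard-time date in Ethur Prefecture, 31 March 2023, falls between 26 November 2022 and 9 April 2023, so daylight saving is in effect and Ethur Prefecture is at UTC−01:15.
18:30 UTC − 1h15m = 17:15 Ethur Prefecture.

17:15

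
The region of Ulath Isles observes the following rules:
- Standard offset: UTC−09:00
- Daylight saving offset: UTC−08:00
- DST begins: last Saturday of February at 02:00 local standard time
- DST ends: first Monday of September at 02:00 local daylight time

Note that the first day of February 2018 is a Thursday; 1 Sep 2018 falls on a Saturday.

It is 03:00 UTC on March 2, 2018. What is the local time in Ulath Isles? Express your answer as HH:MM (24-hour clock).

19:00

1 February 2018 is a Thursday, so Saturdays fall on 3, 10, 17, 24; the last is February 24.
1 September 2018 is a Saturday, so the first Monday is September 3.
At the standard offset (UTC−09:00), 03:00 UTC − 9h = 18:00 Ulath Isles standard time (rolling into the previous day, 1 March 2018).
The standard-time date in Ulath Isles, March 1, 2018, falls between 24 February and 3 September, so daylight saving is in effect and Ulath Isles is at UTC−08:00.
03:00 UTC − 8h = 19:00 local (rolling into the previous day, 1 March 2018).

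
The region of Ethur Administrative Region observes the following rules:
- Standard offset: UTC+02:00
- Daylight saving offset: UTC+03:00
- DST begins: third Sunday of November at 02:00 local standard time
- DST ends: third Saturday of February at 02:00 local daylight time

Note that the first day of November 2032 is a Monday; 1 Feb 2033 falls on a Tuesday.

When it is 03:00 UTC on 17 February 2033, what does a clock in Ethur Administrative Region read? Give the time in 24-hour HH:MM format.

06:00

1 November 2032 is a Monday, so the first Sunday is November 7 and the third is November 21.
1 February 2033 is a Tuesday, so the first Saturday is February 5 and the third is February 19.
At the standard offset (UTC+02:00), 03:00 UTC + 2h = 05:00 Ethur Administrative Region standard time.
The standard-time date in Ethur Administrative Region, 17 February 2033, falls between 21 November 2032 and 19 February 2033, so daylight saving is in effect and Ethur Administrative Region is at UTC+03:00.
03:00 UTC + 3h = 06:00 local.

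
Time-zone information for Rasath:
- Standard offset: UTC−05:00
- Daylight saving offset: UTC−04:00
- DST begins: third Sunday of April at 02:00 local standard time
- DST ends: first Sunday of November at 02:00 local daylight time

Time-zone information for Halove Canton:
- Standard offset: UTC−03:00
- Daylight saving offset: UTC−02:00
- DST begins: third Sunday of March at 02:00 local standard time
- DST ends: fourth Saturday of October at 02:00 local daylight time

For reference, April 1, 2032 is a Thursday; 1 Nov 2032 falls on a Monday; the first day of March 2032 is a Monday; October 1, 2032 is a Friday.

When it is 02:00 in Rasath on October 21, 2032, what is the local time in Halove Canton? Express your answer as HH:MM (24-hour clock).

1 April 2032 is a Thursday, so the first Sunday is April 4 and the third is April 18.
1 November 2032 is a Monday, so the first Sunday is November 7.
October 21, 2032 lies within the daylight-saving period (18 April – 7 November), so Rasath is on daylight time, UTC−04:00.
02:00 Rasath + 4h = 06:00 UTC.
1 March 2032 is a Monday, so the first Sunday is March 7 and the third is March 21.
1 October 2032 is a Friday, so the first Saturday is October 2 and the fourth is October 23.
At the standard offset (UTC−03:00), 06:00 UTC − 3h = 03:00 Halove Canton standard time.
Daylight saving runs 21 March – 23 October; the standard-time date in Halove Canton, October 21, 2032, is inside that window, so Halove Canton is at UTC−02:00.
06:00 UTC − 2h = 04:00 Halove Canton.

04:00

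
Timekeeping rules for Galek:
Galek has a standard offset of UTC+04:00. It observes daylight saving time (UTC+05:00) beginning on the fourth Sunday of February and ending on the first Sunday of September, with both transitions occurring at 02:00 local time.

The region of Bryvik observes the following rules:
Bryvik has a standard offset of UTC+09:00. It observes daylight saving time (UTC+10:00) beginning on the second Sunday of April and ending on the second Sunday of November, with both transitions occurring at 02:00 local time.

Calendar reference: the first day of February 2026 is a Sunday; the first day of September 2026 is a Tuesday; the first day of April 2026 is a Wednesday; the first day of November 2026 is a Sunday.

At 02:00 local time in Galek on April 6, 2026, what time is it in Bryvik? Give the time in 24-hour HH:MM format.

1 February 2026 is a Sunday, so the first Sunday is February 1 and the fourth is February 22.
1 September 2026 is a Tuesday, so the first Sunday is September 6.
April 6, 2026 falls between 22 February and 6 September, so daylight saving is in effect and Galek is at UTC+05:00.
02:00 Galek − 5h = 21:00 UTC (rolling into the previous day, 5 April 2026).
1 April 2026 is a Wednesday, so the first Sunday is April 5 and the second is April 12.
1 November 2026 is a Sunday, so the first Sunday is November 1 and the second is November 8.
At the standard offset (UTC+09:00), 21:00 UTC + 9h = 06:00 Bryvik standard time (rolling into the next day, 6 April 2026).
The standard-time date in Bryvik, April 6, 2026, is outside the daylight-saving period (12 April – 8 November), so Bryvik is on standard time, UTC+09:00.
21:00 UTC + 9h = 06:00 Bryvik (rolling into the next day, 6 April 2026).

06:00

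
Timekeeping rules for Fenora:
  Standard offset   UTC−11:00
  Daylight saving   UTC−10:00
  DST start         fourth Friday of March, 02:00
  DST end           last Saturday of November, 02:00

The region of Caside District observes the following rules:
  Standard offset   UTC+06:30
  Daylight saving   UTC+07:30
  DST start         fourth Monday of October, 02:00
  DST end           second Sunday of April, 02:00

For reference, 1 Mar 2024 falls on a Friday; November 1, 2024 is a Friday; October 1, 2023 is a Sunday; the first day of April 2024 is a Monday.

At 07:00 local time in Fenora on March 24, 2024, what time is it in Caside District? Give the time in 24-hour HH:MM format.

00:30

1 March 2024 is a Friday, so the first Friday is March 1 and the fourth is March 22.
1 November 2024 is a Friday, so Saturdays fall on 2, 9, 16, 23, 30; the last is November 30.
March 24, 2024 falls between 22 March and 30 November, so daylight saving is in effect and Fenora is at UTC−10:00.
07:00 Fenora + 10h = 17:00 UTC.
1 October 2023 is a Sunday, so the first Monday is October 2 and the fourth is October 23.
1 April 2024 is a Monday, so the first Sunday is April 7 and the second is April 14.
At the standard offset (UTC+06:30), 17:00 UTC + 6h30m = 23:30 Caside District standard time.
The standard-time date in Caside District, March 24, 2024, lies within the daylight-saving period (23 October 2023 – 14 April 2024), so Caside District is on daylight time, UTC+07:30.
17:00 UTC + 7h30m = 00:30 Caside District (rolling into the next day, 25 March 2024).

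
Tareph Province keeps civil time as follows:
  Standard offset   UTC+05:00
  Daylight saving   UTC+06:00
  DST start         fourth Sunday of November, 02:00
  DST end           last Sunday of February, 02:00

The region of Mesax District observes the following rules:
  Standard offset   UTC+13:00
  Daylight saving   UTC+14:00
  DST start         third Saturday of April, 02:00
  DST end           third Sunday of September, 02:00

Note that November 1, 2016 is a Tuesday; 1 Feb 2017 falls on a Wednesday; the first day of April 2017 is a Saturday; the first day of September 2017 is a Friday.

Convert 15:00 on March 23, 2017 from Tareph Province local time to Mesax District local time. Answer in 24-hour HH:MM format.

1 November 2016 is a Tuesday, so the first Sunday is November 6 and the fourth is November 27.
1 February 2017 is a Wednesday, so Sundays fall on 5, 12, 19, 26; the last is February 26.
Daylight saving runs 27 November 2016 – 26 February 2017; March 23, 2017 is outside that window, so Tareph Province is on standard time at UTC+05:00.
15:00 Tareph Province − 5h = 10:00 UTC.
1 April 2017 is a Saturday, so the first Saturday is April 1 and the third is April 15.
1 September 2017 is a Friday, so the first Sunday is September 3 and the third is September 17.
At the standard offset (UTC+13:00), 10:00 UTC + 13h = 23:00 Mesax District standard time.
The standard-time date in Mesax District, March 23, 2017, is outside the daylight-saving period (15 April – 17 September), so Mesax District is on standard time, UTC+13:00.
10:00 UTC + 13h = 23:00 Mesax District.

23:00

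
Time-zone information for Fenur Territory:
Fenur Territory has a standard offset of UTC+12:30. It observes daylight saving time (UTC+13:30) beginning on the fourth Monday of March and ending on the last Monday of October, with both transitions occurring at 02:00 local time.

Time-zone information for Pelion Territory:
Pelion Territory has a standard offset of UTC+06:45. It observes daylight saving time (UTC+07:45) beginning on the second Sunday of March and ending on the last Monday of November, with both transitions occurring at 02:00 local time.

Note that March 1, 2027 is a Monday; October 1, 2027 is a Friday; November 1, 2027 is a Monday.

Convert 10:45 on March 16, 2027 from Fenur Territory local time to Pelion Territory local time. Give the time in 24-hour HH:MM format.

1 March 2027 is a Monday, so the first Monday is March 1 and the fourth is March 22.
1 October 2027 is a Friday, so Mondays fall on 4, 11, 18, 25; the last is October 25.
March 16, 2027 is outside the daylight-saving period (22 March – 25 October), so Fenur Territory is on standard time, UTC+12:30.
10:45 Fenur Territory − 12h30m = 22:15 UTC (rolling into the previous day, 15 March 2027).
1 March 2027 is a Monday, so the first Sunday is March 7 and the second is March 14.
1 November 2027 is a Monday, so Mondays fall on 1, 8, 15, 22, 29; the last is November 29.
At the standard offset (UTC+06:45), 22:15 UTC + 6h45m = 05:00 Pelion Territory standard time (rolling into the next day, 16 March 2027).
Daylight saving runs 14 March – 29 November; the standard-time date in Pelion Territory, March 16, 2027, is inside that window, so Pelion Territory is at UTC+07:45.
22:15 UTC + 7h45m = 06:00 Pelion Territory (rolling into the next day, 16 March 2027).

06:00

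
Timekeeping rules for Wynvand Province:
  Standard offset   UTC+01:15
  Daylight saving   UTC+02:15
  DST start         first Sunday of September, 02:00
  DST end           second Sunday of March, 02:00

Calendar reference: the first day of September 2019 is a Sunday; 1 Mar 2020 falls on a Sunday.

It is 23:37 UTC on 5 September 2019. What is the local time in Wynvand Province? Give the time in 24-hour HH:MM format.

1 September 2019 is a Sunday, so the first Sunday is September 1.
1 March 2020 is a Sunday, so the first Sunday is March 1 and the second is March 8.
At the standard offset (UTC+01:15), 23:37 UTC + 1h15m = 00:52 Wynvand Province standard time (rolling into the next day, 6 September 2019).
The standard-time date in Wynvand Province, 6 September 2019, lies within the daylight-saving period (1 September 2019 – 8 March 2020), so Wynvand Province is on daylight time, UTC+02:15.
23:37 UTC + 2h15m = 01:52 local (rolling into the next day, 6 September 2019).

01:52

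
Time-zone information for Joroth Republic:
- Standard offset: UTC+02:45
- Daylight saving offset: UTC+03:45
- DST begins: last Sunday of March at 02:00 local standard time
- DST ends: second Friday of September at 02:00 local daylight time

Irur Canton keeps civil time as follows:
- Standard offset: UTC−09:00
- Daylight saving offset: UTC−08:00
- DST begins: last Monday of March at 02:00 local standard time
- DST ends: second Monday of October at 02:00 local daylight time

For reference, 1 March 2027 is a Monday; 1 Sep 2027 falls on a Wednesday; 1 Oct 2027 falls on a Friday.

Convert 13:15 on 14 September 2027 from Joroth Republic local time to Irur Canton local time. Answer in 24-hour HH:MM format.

02:30

1 March 2027 is a Monday, so Sundays fall on 7, 14, 21, 28; the last is March 28.
1 September 2027 is a Wednesday, so the first Friday is September 3 and the second is September 10.
Daylight saving runs 28 March – 10 September; 14 September 2027 is outside that window, so Joroth Republic is on standard time at UTC+02:45.
13:15 Joroth Republic − 2h45m = 10:30 UTC.
1 March 2027 is a Monday, so Mondays fall on 1, 8, 15, 22, 29; the last is March 29.
1 October 2027 is a Friday, so the first Monday is October 4 and the second is October 11.
At the standard offset (UTC−09:00), 10:30 UTC − 9h = 01:30 Irur Canton standard time.
The standard-time date in Irur Canton, 14 September 2027, falls between 29 March and 11 October, so daylight saving is in effect and Irur Canton is at UTC−08:00.
10:30 UTC − 8h = 02:30 Irur Canton.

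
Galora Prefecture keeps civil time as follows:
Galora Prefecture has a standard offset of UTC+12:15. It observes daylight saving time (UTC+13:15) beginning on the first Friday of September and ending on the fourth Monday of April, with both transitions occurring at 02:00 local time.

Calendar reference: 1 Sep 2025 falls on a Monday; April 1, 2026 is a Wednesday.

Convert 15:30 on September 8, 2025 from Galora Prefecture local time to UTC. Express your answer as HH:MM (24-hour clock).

02:15

1 September 2025 is a Monday, so the first Friday is September 5.
1 April 2026 is a Wednesday, so the first Monday is April 6 and the fourth is April 27.
September 8, 2025 falls between 5 September 2025 and 27 April 2026, so daylight saving is in effect and Galora Prefecture is at UTC+13:15.
15:30 local − 13h15m = 02:15 UTC.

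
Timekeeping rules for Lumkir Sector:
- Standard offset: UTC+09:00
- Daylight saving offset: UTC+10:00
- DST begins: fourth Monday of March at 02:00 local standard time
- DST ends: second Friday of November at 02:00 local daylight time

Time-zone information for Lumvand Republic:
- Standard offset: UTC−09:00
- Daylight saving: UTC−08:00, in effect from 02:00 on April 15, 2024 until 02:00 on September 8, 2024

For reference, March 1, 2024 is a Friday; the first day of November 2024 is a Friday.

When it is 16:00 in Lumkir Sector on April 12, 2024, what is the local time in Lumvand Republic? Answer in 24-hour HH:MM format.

21:00

1 March 2024 is a Friday, so the first Monday is March 4 and the fourth is March 25.
1 November 2024 is a Friday, so the first Friday is November 1 and the second is November 8.
Daylight saving runs 25 March – 8 November; April 12, 2024 is inside that window, so Lumkir Sector is at UTC+10:00.
16:00 Lumkir Sector − 10h = 06:00 UTC.
At the standard offset (UTC−09:00), 06:00 UTC − 9h = 21:00 Lumvand Republic standard time (rolling into the previous day, 11 April 2024).
Daylight saving runs 15 April – 8 September; the standard-time date in Lumvand Republic, April 11, 2024, is outside that window, so Lumvand Republic is on standard time at UTC−09:00.
06:00 UTC − 9h = 21:00 Lumvand Republic (rolling into the previous day, 11 April 2024).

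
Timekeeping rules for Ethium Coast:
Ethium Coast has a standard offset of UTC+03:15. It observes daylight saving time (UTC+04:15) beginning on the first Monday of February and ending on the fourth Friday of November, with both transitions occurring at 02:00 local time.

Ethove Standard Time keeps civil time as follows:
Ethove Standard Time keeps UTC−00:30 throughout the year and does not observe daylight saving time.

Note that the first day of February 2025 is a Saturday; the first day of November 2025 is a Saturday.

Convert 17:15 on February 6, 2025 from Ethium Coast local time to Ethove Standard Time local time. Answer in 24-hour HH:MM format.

12:30

1 February 2025 is a Saturday, so the first Monday is February 3.
1 November 2025 is a Saturday, so the first Friday is November 7 and the fourth is November 28.
February 6, 2025 falls between 3 February and 28 November, so daylight saving is in effect and Ethium Coast is at UTC+04:15.
17:15 Ethium Coast − 4h15m = 13:00 UTC.
Ethove Standard Time has no daylight saving, so its offset is UTC−00:30 year-round.
13:00 UTC − 0h30m = 12:30 Ethove Standard Time.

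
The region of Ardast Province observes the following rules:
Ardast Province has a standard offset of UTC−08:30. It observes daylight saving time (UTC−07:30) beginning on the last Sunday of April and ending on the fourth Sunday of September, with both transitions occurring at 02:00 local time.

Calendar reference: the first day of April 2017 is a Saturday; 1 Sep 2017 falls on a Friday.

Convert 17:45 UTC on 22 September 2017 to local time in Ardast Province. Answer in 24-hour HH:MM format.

10:15

1 April 2017 is a Saturday, so Sundays fall on 2, 9, 16, 23, 30; the last is April 30.
1 September 2017 is a Friday, so the first Sunday is September 3 and the fourth is September 24.
At the standard offset (UTC−08:30), 17:45 UTC − 8h30m = 09:15 Ardast Province standard time.
The standard-time date in Ardast Province, 22 September 2017, lies within the daylight-saving period (30 April – 24 September), so Ardast Province is on daylight time, UTC−07:30.
17:45 UTC − 7h30m = 10:15 local.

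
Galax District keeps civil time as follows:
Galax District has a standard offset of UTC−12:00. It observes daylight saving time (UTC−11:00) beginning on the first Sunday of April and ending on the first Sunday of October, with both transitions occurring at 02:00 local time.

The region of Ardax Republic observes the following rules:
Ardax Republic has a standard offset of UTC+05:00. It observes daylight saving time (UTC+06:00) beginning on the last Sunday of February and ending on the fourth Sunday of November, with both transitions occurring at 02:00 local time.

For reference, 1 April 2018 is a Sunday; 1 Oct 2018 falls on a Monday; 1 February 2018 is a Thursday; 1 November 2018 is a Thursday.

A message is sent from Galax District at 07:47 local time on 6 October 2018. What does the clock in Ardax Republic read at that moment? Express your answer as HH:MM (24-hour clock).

1 April 2018 is a Sunday, so the first Sunday is April 1.
1 October 2018 is a Monday, so the first Sunday is October 7.
6 October 2018 falls between 1 April and 7 October, so daylight saving is in effect and Galax District is at UTC−11:00.
07:47 Galax District + 11h = 18:47 UTC.
1 February 2018 is a Thursday, so Sundays fall on 4, 11, 18, 25; the last is February 25.
1 November 2018 is a Thursday, so the first Sunday is November 4 and the fourth is November 25.
At the standard offset (UTC+05:00), 18:47 UTC + 5h = 23:47 Ardax Republic standard time.
The standard-time date in Ardax Republic, 6 October 2018, lies within the daylight-saving period (25 February – 25 November), so Ardax Republic is on daylight time, UTC+06:00.
18:47 UTC + 6h = 00:47 Ardax Republic (rolling into the next day, 7 October 2018).

00:47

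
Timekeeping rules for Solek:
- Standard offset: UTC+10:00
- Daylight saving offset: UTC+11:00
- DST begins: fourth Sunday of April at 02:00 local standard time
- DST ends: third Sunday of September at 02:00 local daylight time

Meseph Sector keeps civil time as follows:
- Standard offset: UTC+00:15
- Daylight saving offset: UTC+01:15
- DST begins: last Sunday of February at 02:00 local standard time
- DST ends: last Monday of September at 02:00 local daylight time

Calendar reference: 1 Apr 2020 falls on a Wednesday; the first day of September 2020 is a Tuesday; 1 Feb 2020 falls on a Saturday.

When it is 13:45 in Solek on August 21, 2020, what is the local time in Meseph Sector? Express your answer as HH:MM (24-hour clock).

04:00

1 April 2020 is a Wednesday, so the first Sunday is April 5 and the fourth is April 26.
1 September 2020 is a Tuesday, so the first Sunday is September 6 and the third is September 20.
August 21, 2020 falls between 26 April and 20 September, so daylight saving is in effect and Solek is at UTC+11:00.
13:45 Solek − 11h = 02:45 UTC.
1 February 2020 is a Saturday, so Sundays fall on 2, 9, 16, 23; the last is February 23.
1 September 2020 is a Tuesday, so Mondays fall on 7, 14, 21, 28; the last is September 28.
At the standard offset (UTC+00:15), 02:45 UTC + 0h15m = 03:00 Meseph Sector standard time.
The standard-time date in Meseph Sector, August 21, 2020, lies within the daylight-saving period (23 February – 28 September), so Meseph Sector is on daylight time, UTC+01:15.
02:45 UTC + 1h15m = 04:00 Meseph Sector.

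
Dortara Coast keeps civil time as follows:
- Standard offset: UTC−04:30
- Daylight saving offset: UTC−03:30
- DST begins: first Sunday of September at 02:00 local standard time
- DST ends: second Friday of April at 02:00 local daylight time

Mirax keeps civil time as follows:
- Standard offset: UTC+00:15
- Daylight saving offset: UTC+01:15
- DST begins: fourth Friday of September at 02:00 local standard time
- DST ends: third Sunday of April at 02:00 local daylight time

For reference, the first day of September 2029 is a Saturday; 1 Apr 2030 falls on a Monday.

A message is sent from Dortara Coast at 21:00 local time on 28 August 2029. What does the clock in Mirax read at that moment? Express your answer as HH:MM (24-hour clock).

01:45

1 September 2029 is a Saturday, so the first Sunday is September 2.
1 April 2030 is a Monday, so the first Friday is April 5 and the second is April 12.
28 August 2029 does not fall between 2 September 2029 and 12 April 2030, so daylight saving is not in effect and Dortara Coast is at UTC−04:30.
21:00 Dortara Coast + 4h30m = 01:30 UTC (rolling into the next day, 29 August 2029).
1 September 2029 is a Saturday, so the first Friday is September 7 and the fourth is September 28.
1 April 2030 is a Monday, so the first Sunday is April 7 and the third is April 21.
At the standard offset (UTC+00:15), 01:30 UTC + 0h15m = 01:45 Mirax standard time.
The standard-time date in Mirax, 29 August 2029, is outside the daylight-saving period (28 September 2029 – 21 April 2030), so Mirax is on standard time, UTC+00:15.
01:30 UTC + 0h15m = 01:45 Mirax.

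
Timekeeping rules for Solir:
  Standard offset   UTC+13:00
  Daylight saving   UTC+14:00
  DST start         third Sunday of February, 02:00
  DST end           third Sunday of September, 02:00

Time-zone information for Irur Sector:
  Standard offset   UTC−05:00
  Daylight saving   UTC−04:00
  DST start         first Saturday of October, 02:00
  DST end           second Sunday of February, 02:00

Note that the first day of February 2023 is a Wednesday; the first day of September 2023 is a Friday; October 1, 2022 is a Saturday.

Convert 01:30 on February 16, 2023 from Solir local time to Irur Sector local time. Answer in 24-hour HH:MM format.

1 February 2023 is a Wednesday, so the first Sunday is February 5 and the third is February 19.
1 September 2023 is a Friday, so the first Sunday is September 3 and the third is September 17.
February 16, 2023 does not fall between 19 February and 17 September, so daylight saving is not in effect and Solir is at UTC+13:00.
01:30 Solir − 13h = 12:30 UTC (rolling into the previous day, 15 February 2023).
1 October 2022 is a Saturday, so the first Saturday is October 1.
1 February 2023 is a Wednesday, so the first Sunday is February 5 and the second is February 12.
At the standard offset (UTC−05:00), 12:30 UTC − 5h = 07:30 Irur Sector standard time.
Daylight saving runs 1 October 2022 – 12 February 2023; the standard-time date in Irur Sector, February 15, 2023, is outside that window, so Irur Sector is on standard time at UTC−05:00.
12:30 UTC − 5h = 07:30 Irur Sector.

07:30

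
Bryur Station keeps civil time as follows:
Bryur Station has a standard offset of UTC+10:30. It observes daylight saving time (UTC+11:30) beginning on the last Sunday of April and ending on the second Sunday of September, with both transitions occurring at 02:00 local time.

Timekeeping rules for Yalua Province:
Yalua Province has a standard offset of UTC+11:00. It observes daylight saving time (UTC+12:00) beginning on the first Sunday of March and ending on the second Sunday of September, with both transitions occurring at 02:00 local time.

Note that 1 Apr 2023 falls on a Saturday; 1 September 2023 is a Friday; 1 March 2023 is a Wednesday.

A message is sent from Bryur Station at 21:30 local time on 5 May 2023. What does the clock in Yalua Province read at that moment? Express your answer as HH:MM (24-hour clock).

22:00

1 April 2023 is a Saturday, so Sundays fall on 2, 9, 16, 23, 30; the last is April 30.
1 September 2023 is a Friday, so the first Sunday is September 3 and the second is September 10.
5 May 2023 falls between 30 April and 10 September, so daylight saving is in effect and Bryur Station is at UTC+11:30.
21:30 Bryur Station − 11h30m = 10:00 UTC.
1 March 2023 is a Wednesday, so the first Sunday is March 5.
1 September 2023 is a Friday, so the first Sunday is September 3 and the second is September 10.
At the standard offset (UTC+11:00), 10:00 UTC + 11h = 21:00 Yalua Province standard time.
The standard-time date in Yalua Province, 5 May 2023, lies within the daylight-saving period (5 March – 10 September), so Yalua Province is on daylight time, UTC+12:00.
10:00 UTC + 12h = 22:00 Yalua Province.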